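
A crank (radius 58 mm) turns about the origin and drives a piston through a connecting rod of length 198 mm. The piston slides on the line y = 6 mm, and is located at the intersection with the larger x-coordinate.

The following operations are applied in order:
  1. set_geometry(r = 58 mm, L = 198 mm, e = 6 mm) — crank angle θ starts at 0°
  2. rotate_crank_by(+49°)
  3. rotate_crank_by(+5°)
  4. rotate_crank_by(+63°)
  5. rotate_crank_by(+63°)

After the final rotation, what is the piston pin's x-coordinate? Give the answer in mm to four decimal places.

set_geometry: r = 58 mm, L = 198 mm, e = 6 mm; θ ← 0°
rotate_crank_by(+49°): θ ← 0° +49° = 49°
rotate_crank_by(+5°): θ ← 49° +5° = 54°
rotate_crank_by(+63°): θ ← 54° +63° = 117°
rotate_crank_by(+63°): θ ← 117° +63° = 180°
crank pin P = (r cos θ, r sin θ) = (-58.000000, 0.000000)
h = r sin θ − e = 0.000000 − 6 = -6.000000
x = r cos θ + √(L² − h²) = -58.000000 + √(39204.0 − 36.0000) = -58.000000 + 197.909070 = 139.909070

139.9091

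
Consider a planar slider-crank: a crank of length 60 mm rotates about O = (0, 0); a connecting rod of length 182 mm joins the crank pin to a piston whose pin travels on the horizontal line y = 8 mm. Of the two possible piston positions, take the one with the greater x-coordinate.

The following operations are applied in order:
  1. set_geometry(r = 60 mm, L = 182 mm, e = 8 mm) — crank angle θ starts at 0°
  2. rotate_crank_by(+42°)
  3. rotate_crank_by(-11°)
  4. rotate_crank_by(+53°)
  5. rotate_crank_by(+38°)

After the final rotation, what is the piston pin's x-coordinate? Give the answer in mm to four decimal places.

set_geometry: r = 60 mm, L = 182 mm, e = 8 mm; θ ← 0°
rotate_crank_by(+42°): θ ← 0° +42° = 42°
rotate_crank_by(-11°): θ ← 42° -11° = 31°
rotate_crank_by(+53°): θ ← 31° +53° = 84°
rotate_crank_by(+38°): θ ← 84° +38° = 122°
crank pin P = (r cos θ, r sin θ) = (-31.795156, 50.882886)
h = r sin θ − e = 50.882886 − 8 = 42.882886
x = r cos θ + √(L² − h²) = -31.795156 + √(33124.0 − 1838.9419) = -31.795156 + 176.875827 = 145.080671

145.0807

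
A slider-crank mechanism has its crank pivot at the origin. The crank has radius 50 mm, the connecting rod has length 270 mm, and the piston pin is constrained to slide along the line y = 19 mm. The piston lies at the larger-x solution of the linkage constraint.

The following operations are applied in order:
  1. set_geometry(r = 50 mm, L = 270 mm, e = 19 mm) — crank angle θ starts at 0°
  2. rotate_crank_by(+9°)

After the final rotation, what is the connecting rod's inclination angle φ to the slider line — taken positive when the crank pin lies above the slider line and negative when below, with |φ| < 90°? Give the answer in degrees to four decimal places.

-2.3728

set_geometry: r = 50 mm, L = 270 mm, e = 19 mm; θ ← 0°
rotate_crank_by(+9°): θ ← 0° +9° = 9°
crank pin P = (r cos θ, r sin θ) = (49.384417, 7.821723)
h = r sin θ − e = 7.821723 − 19 = -11.178277
sin φ = h / L = -11.178277 / 270 = -0.04140102
φ = arcsin(-0.04140102) = -2.372782°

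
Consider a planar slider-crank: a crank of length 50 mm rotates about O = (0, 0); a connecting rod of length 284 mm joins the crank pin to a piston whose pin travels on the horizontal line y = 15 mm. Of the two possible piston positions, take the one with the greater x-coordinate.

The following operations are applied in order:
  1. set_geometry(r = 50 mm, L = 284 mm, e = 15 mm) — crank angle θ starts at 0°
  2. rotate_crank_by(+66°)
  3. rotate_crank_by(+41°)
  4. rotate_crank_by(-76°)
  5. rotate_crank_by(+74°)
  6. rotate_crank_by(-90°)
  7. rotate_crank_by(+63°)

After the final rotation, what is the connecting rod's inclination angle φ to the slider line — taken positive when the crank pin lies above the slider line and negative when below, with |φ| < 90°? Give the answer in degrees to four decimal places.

6.8570

set_geometry: r = 50 mm, L = 284 mm, e = 15 mm; θ ← 0°
rotate_crank_by(+66°): θ ← 0° +66° = 66°
rotate_crank_by(+41°): θ ← 66° +41° = 107°
rotate_crank_by(-76°): θ ← 107° -76° = 31°
rotate_crank_by(+74°): θ ← 31° +74° = 105°
rotate_crank_by(-90°): θ ← 105° -90° = 15°
rotate_crank_by(+63°): θ ← 15° +63° = 78°
crank pin P = (r cos θ, r sin θ) = (10.395585, 48.907380)
h = r sin θ − e = 48.907380 − 15 = 33.907380
sin φ = h / L = 33.907380 / 284 = 0.11939218
φ = arcsin(0.11939218) = 6.857025°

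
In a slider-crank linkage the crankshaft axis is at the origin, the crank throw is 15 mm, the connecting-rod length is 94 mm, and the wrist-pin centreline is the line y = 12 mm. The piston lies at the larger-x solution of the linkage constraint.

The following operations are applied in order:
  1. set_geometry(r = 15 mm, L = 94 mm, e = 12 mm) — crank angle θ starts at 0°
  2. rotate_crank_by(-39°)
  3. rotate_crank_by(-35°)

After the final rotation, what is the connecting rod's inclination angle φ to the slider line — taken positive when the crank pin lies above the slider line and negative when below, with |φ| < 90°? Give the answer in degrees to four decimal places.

set_geometry: r = 15 mm, L = 94 mm, e = 12 mm; θ ← 0°
rotate_crank_by(-39°): θ ← 0° -39° = -39°
rotate_crank_by(-35°): θ ← -39° -35° = -74°
crank pin P = (r cos θ, r sin θ) = (4.134560, -14.418925)
h = r sin θ − e = -14.418925 − 12 = -26.418925
sin φ = h / L = -26.418925 / 94 = -0.28105240
φ = arcsin(-0.28105240) = -16.323025°

-16.3230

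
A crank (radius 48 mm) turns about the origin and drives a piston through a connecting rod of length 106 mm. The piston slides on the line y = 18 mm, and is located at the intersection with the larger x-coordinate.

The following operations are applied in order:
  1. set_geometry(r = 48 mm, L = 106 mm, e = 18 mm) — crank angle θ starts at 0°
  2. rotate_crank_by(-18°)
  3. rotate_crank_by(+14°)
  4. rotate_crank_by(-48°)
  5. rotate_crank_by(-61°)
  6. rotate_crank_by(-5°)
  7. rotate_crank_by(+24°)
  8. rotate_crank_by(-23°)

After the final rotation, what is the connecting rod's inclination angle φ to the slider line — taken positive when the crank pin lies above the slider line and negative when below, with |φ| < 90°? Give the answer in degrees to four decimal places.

-34.9797

set_geometry: r = 48 mm, L = 106 mm, e = 18 mm; θ ← 0°
rotate_crank_by(-18°): θ ← 0° -18° = -18°
rotate_crank_by(+14°): θ ← -18° +14° = -4°
rotate_crank_by(-48°): θ ← -4° -48° = -52°
rotate_crank_by(-61°): θ ← -52° -61° = -113°
rotate_crank_by(-5°): θ ← -113° -5° = -118°
rotate_crank_by(+24°): θ ← -118° +24° = -94°
rotate_crank_by(-23°): θ ← -94° -23° = -117°
crank pin P = (r cos θ, r sin θ) = (-21.791544, -42.768313)
h = r sin θ − e = -42.768313 − 18 = -60.768313
sin φ = h / L = -60.768313 / 106 = -0.57328597
φ = arcsin(-0.57328597) = -34.979686°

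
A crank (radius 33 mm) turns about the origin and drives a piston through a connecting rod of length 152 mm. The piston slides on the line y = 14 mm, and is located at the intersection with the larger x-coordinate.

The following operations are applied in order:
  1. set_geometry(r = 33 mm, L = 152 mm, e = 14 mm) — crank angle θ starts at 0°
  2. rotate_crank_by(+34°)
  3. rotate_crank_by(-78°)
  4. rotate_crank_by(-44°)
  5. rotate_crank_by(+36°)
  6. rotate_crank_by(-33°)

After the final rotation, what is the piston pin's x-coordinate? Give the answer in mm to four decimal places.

147.4679

set_geometry: r = 33 mm, L = 152 mm, e = 14 mm; θ ← 0°
rotate_crank_by(+34°): θ ← 0° +34° = 34°
rotate_crank_by(-78°): θ ← 34° -78° = -44°
rotate_crank_by(-44°): θ ← -44° -44° = -88°
rotate_crank_by(+36°): θ ← -88° +36° = -52°
rotate_crank_by(-33°): θ ← -52° -33° = -85°
crank pin P = (r cos θ, r sin θ) = (2.876140, -32.874425)
h = r sin θ − e = -32.874425 − 14 = -46.874425
x = r cos θ + √(L² − h²) = 2.876140 + √(23104.0 − 2197.2117) = 2.876140 + 144.591799 = 147.467938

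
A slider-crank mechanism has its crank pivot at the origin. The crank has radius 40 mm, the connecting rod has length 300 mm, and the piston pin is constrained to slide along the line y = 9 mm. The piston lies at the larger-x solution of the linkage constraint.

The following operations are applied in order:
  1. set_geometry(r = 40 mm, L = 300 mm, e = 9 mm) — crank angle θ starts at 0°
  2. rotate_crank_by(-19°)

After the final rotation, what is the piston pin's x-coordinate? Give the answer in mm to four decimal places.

set_geometry: r = 40 mm, L = 300 mm, e = 9 mm; θ ← 0°
rotate_crank_by(-19°): θ ← 0° -19° = -19°
crank pin P = (r cos θ, r sin θ) = (37.820743, -13.022726)
h = r sin θ − e = -13.022726 − 9 = -22.022726
x = r cos θ + √(L² − h²) = 37.820743 + √(90000.0 − 485.0005) = 37.820743 + 299.190574 = 337.011317

337.0113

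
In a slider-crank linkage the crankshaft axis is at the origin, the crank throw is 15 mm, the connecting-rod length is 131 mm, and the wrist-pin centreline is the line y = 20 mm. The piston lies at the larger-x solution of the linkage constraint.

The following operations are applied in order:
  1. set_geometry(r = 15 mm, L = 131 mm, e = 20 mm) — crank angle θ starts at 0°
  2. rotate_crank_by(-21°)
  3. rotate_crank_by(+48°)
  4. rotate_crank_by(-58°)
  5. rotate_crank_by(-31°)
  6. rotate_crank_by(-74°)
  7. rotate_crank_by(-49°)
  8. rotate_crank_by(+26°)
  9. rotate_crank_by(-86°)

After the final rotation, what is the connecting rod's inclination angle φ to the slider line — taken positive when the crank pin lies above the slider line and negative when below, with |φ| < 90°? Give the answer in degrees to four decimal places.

-2.8027

set_geometry: r = 15 mm, L = 131 mm, e = 20 mm; θ ← 0°
rotate_crank_by(-21°): θ ← 0° -21° = -21°
rotate_crank_by(+48°): θ ← -21° +48° = 27°
rotate_crank_by(-58°): θ ← 27° -58° = -31°
rotate_crank_by(-31°): θ ← -31° -31° = -62°
rotate_crank_by(-74°): θ ← -62° -74° = -136°
rotate_crank_by(-49°): θ ← -136° -49° = -185°
rotate_crank_by(+26°): θ ← -185° +26° = -159°
rotate_crank_by(-86°): θ ← -159° -86° = -245°
crank pin P = (r cos θ, r sin θ) = (-6.339274, 13.594617)
h = r sin θ − e = 13.594617 − 20 = -6.405383
sin φ = h / L = -6.405383 / 131 = -0.04889605
φ = arcsin(-0.04889605) = -2.802655°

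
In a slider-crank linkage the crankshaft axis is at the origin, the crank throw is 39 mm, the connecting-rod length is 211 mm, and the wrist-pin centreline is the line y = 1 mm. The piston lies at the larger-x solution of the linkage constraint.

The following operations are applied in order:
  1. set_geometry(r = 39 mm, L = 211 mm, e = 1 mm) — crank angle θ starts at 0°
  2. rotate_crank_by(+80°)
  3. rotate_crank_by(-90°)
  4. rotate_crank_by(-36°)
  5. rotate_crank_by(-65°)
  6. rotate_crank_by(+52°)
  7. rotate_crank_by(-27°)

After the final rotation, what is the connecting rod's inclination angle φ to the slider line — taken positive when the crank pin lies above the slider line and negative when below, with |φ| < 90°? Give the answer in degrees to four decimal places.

set_geometry: r = 39 mm, L = 211 mm, e = 1 mm; θ ← 0°
rotate_crank_by(+80°): θ ← 0° +80° = 80°
rotate_crank_by(-90°): θ ← 80° -90° = -10°
rotate_crank_by(-36°): θ ← -10° -36° = -46°
rotate_crank_by(-65°): θ ← -46° -65° = -111°
rotate_crank_by(+52°): θ ← -111° +52° = -59°
rotate_crank_by(-27°): θ ← -59° -27° = -86°
crank pin P = (r cos θ, r sin θ) = (2.720502, -38.904998)
h = r sin θ − e = -38.904998 − 1 = -39.904998
sin φ = h / L = -39.904998 / 211 = -0.18912321
φ = arcsin(-0.18912321) = -10.901620°

-10.9016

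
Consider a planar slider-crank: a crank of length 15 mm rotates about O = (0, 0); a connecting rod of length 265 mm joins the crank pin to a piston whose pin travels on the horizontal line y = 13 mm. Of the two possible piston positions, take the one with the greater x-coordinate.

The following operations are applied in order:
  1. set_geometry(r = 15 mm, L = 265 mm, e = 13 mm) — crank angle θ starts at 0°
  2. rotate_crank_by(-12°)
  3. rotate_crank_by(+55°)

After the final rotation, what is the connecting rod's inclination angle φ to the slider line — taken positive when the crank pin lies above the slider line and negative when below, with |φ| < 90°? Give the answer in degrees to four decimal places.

set_geometry: r = 15 mm, L = 265 mm, e = 13 mm; θ ← 0°
rotate_crank_by(-12°): θ ← 0° -12° = -12°
rotate_crank_by(+55°): θ ← -12° +55° = 43°
crank pin P = (r cos θ, r sin θ) = (10.970306, 10.229975)
h = r sin θ − e = 10.229975 − 13 = -2.770025
sin φ = h / L = -2.770025 / 265 = -0.01045292
φ = arcsin(-0.01045292) = -0.598919°

-0.5989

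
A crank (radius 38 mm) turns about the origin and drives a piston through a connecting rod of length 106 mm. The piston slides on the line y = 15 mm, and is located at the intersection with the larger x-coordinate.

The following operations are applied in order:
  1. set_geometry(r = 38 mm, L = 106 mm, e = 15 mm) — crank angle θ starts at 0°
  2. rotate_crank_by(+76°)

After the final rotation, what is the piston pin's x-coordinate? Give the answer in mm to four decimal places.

set_geometry: r = 38 mm, L = 106 mm, e = 15 mm; θ ← 0°
rotate_crank_by(+76°): θ ← 0° +76° = 76°
crank pin P = (r cos θ, r sin θ) = (9.193032, 36.871238)
h = r sin θ − e = 36.871238 − 15 = 21.871238
x = r cos θ + √(L² − h²) = 9.193032 + √(11236.0 − 478.3510) = 9.193032 + 103.719087 = 112.912119

112.9121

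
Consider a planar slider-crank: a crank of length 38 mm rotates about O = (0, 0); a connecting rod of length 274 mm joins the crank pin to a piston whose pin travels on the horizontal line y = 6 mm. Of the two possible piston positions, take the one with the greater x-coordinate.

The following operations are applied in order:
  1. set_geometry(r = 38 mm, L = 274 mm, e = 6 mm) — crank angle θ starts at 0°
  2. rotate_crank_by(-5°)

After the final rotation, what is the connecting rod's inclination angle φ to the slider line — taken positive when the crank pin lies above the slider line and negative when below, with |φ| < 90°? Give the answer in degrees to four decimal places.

set_geometry: r = 38 mm, L = 274 mm, e = 6 mm; θ ← 0°
rotate_crank_by(-5°): θ ← 0° -5° = -5°
crank pin P = (r cos θ, r sin θ) = (37.855399, -3.311918)
h = r sin θ − e = -3.311918 − 6 = -9.311918
sin φ = h / L = -9.311918 / 274 = -0.03398510
φ = arcsin(-0.03398510) = -1.947578°

-1.9476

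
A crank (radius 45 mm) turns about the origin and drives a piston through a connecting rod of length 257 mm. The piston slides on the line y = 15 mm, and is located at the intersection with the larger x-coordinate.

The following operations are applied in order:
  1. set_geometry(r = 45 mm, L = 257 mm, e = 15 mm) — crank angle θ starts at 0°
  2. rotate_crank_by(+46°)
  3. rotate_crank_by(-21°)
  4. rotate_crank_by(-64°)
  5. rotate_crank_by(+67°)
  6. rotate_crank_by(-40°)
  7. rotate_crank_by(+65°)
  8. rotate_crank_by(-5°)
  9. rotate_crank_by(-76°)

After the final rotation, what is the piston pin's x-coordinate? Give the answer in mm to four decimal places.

set_geometry: r = 45 mm, L = 257 mm, e = 15 mm; θ ← 0°
rotate_crank_by(+46°): θ ← 0° +46° = 46°
rotate_crank_by(-21°): θ ← 46° -21° = 25°
rotate_crank_by(-64°): θ ← 25° -64° = -39°
rotate_crank_by(+67°): θ ← -39° +67° = 28°
rotate_crank_by(-40°): θ ← 28° -40° = -12°
rotate_crank_by(+65°): θ ← -12° +65° = 53°
rotate_crank_by(-5°): θ ← 53° -5° = 48°
rotate_crank_by(-76°): θ ← 48° -76° = -28°
crank pin P = (r cos θ, r sin θ) = (39.732642, -21.126220)
h = r sin θ − e = -21.126220 − 15 = -36.126220
x = r cos θ + √(L² − h²) = 39.732642 + √(66049.0 − 1305.1038) = 39.732642 + 254.448219 = 294.180861

294.1809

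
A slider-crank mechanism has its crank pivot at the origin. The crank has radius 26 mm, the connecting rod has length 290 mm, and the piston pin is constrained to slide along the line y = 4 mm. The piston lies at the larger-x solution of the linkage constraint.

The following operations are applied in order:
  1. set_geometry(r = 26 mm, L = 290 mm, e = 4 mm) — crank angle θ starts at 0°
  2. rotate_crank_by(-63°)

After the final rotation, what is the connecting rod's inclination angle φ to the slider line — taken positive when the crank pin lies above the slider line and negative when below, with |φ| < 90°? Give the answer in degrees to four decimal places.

set_geometry: r = 26 mm, L = 290 mm, e = 4 mm; θ ← 0°
rotate_crank_by(-63°): θ ← 0° -63° = -63°
crank pin P = (r cos θ, r sin θ) = (11.803753, -23.166170)
h = r sin θ − e = -23.166170 − 4 = -27.166170
sin φ = h / L = -27.166170 / 290 = -0.09367645
φ = arcsin(-0.09367645) = -5.375146°

-5.3751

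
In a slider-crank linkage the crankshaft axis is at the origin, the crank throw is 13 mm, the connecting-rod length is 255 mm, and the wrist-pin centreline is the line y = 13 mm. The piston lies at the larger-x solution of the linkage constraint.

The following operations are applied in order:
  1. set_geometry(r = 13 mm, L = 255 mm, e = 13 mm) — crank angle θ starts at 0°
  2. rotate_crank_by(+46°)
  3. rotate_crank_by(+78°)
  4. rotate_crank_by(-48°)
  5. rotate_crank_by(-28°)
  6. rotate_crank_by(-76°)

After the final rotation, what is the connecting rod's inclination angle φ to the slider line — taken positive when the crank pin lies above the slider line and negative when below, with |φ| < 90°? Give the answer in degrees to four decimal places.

set_geometry: r = 13 mm, L = 255 mm, e = 13 mm; θ ← 0°
rotate_crank_by(+46°): θ ← 0° +46° = 46°
rotate_crank_by(+78°): θ ← 46° +78° = 124°
rotate_crank_by(-48°): θ ← 124° -48° = 76°
rotate_crank_by(-28°): θ ← 76° -28° = 48°
rotate_crank_by(-76°): θ ← 48° -76° = -28°
crank pin P = (r cos θ, r sin θ) = (11.478319, -6.103130)
h = r sin θ − e = -6.103130 − 13 = -19.103130
sin φ = h / L = -19.103130 / 255 = -0.07491424
φ = arcsin(-0.07491424) = -4.296295°

-4.2963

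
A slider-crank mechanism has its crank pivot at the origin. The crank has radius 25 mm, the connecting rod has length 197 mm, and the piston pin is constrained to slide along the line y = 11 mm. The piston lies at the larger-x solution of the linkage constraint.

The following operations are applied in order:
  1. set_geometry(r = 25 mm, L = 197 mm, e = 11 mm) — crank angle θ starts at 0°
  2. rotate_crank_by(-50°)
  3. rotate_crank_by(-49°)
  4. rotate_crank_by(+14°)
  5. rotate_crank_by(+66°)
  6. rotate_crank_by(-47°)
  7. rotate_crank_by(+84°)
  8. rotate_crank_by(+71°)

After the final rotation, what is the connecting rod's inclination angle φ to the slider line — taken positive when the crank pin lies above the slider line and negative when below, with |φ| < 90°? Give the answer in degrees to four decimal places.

set_geometry: r = 25 mm, L = 197 mm, e = 11 mm; θ ← 0°
rotate_crank_by(-50°): θ ← 0° -50° = -50°
rotate_crank_by(-49°): θ ← -50° -49° = -99°
rotate_crank_by(+14°): θ ← -99° +14° = -85°
rotate_crank_by(+66°): θ ← -85° +66° = -19°
rotate_crank_by(-47°): θ ← -19° -47° = -66°
rotate_crank_by(+84°): θ ← -66° +84° = 18°
rotate_crank_by(+71°): θ ← 18° +71° = 89°
crank pin P = (r cos θ, r sin θ) = (0.436310, 24.996192)
h = r sin θ − e = 24.996192 − 11 = 13.996192
sin φ = h / L = 13.996192 / 197 = 0.07104666
φ = arcsin(0.07104666) = 4.074106°

4.0741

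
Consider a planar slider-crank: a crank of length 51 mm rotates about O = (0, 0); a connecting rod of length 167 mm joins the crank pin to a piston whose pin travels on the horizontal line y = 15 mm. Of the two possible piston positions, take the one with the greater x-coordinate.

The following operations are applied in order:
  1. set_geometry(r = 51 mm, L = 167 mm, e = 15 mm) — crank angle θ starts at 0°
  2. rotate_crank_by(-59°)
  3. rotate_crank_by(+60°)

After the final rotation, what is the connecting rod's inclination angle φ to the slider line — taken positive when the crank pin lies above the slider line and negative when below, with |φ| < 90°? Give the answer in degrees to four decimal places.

-4.8467

set_geometry: r = 51 mm, L = 167 mm, e = 15 mm; θ ← 0°
rotate_crank_by(-59°): θ ← 0° -59° = -59°
rotate_crank_by(+60°): θ ← -59° +60° = 1°
crank pin P = (r cos θ, r sin θ) = (50.992232, 0.890073)
h = r sin θ − e = 0.890073 − 15 = -14.109927
sin φ = h / L = -14.109927 / 167 = -0.08449058
φ = arcsin(-0.08449058) = -4.846732°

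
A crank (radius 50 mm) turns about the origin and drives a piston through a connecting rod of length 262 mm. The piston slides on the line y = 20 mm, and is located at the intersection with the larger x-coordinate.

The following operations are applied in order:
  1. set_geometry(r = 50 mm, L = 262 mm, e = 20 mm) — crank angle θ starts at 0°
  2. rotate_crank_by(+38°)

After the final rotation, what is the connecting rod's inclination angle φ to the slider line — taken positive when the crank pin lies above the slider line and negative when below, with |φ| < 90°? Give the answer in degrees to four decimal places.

set_geometry: r = 50 mm, L = 262 mm, e = 20 mm; θ ← 0°
rotate_crank_by(+38°): θ ← 0° +38° = 38°
crank pin P = (r cos θ, r sin θ) = (39.400538, 30.783074)
h = r sin θ − e = 30.783074 − 20 = 10.783074
sin φ = h / L = 10.783074 / 262 = 0.04115677
φ = arcsin(0.04115677) = 2.358775°

2.3588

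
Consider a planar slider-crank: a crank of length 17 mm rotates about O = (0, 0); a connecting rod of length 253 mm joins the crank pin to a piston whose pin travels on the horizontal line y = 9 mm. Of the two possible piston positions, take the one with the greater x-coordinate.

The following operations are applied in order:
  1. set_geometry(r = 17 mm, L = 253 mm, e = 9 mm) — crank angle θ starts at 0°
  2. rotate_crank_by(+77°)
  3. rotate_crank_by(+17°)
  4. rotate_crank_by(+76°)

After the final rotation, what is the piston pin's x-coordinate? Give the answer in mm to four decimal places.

236.1860

set_geometry: r = 17 mm, L = 253 mm, e = 9 mm; θ ← 0°
rotate_crank_by(+77°): θ ← 0° +77° = 77°
rotate_crank_by(+17°): θ ← 77° +17° = 94°
rotate_crank_by(+76°): θ ← 94° +76° = 170°
crank pin P = (r cos θ, r sin θ) = (-16.741732, 2.952019)
h = r sin θ − e = 2.952019 − 9 = -6.047981
x = r cos θ + √(L² − h²) = -16.741732 + √(64009.0 − 36.5781) = -16.741732 + 252.927701 = 236.185969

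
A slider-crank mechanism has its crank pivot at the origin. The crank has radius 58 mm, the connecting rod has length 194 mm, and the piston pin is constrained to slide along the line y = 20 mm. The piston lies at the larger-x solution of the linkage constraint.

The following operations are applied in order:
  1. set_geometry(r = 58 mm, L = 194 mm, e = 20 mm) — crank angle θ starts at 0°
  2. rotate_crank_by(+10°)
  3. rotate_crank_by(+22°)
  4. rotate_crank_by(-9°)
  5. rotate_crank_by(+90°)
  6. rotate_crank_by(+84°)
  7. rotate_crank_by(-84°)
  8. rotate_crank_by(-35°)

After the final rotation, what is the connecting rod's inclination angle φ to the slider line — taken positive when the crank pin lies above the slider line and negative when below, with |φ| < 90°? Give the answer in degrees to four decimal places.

set_geometry: r = 58 mm, L = 194 mm, e = 20 mm; θ ← 0°
rotate_crank_by(+10°): θ ← 0° +10° = 10°
rotate_crank_by(+22°): θ ← 10° +22° = 32°
rotate_crank_by(-9°): θ ← 32° -9° = 23°
rotate_crank_by(+90°): θ ← 23° +90° = 113°
rotate_crank_by(+84°): θ ← 113° +84° = 197°
rotate_crank_by(-84°): θ ← 197° -84° = 113°
rotate_crank_by(-35°): θ ← 113° -35° = 78°
crank pin P = (r cos θ, r sin θ) = (12.058878, 56.732561)
h = r sin θ − e = 56.732561 − 20 = 36.732561
sin φ = h / L = 36.732561 / 194 = 0.18934310
φ = arcsin(0.18934310) = 10.914451°

10.9145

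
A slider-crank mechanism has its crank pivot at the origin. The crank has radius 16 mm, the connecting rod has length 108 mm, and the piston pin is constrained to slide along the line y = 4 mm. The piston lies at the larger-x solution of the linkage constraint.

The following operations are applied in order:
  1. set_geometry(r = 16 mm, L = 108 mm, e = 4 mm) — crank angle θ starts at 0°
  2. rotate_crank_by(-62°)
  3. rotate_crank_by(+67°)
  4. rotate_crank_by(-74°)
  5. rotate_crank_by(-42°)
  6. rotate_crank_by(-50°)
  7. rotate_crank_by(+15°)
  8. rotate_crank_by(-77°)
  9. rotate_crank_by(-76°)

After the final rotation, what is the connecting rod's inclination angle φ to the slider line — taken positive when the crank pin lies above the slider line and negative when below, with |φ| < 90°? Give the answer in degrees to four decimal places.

5.3095

set_geometry: r = 16 mm, L = 108 mm, e = 4 mm; θ ← 0°
rotate_crank_by(-62°): θ ← 0° -62° = -62°
rotate_crank_by(+67°): θ ← -62° +67° = 5°
rotate_crank_by(-74°): θ ← 5° -74° = -69°
rotate_crank_by(-42°): θ ← -69° -42° = -111°
rotate_crank_by(-50°): θ ← -111° -50° = -161°
rotate_crank_by(+15°): θ ← -161° +15° = -146°
rotate_crank_by(-77°): θ ← -146° -77° = -223°
rotate_crank_by(-76°): θ ← -223° -76° = -299°
crank pin P = (r cos θ, r sin θ) = (7.756954, 13.993915)
h = r sin θ − e = 13.993915 − 4 = 9.993915
sin φ = h / L = 9.993915 / 108 = 0.09253625
φ = arcsin(0.09253625) = 5.309533°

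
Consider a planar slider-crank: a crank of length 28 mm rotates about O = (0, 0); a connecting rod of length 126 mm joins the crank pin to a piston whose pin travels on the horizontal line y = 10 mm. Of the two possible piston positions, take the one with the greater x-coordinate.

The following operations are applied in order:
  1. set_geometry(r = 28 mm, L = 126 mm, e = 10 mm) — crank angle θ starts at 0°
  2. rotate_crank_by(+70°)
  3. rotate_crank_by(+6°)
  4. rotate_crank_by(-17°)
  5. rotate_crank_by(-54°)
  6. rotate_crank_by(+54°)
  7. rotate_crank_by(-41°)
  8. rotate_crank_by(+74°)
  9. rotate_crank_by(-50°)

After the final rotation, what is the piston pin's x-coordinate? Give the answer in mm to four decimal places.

146.5049

set_geometry: r = 28 mm, L = 126 mm, e = 10 mm; θ ← 0°
rotate_crank_by(+70°): θ ← 0° +70° = 70°
rotate_crank_by(+6°): θ ← 70° +6° = 76°
rotate_crank_by(-17°): θ ← 76° -17° = 59°
rotate_crank_by(-54°): θ ← 59° -54° = 5°
rotate_crank_by(+54°): θ ← 5° +54° = 59°
rotate_crank_by(-41°): θ ← 59° -41° = 18°
rotate_crank_by(+74°): θ ← 18° +74° = 92°
rotate_crank_by(-50°): θ ← 92° -50° = 42°
crank pin P = (r cos θ, r sin θ) = (20.808055, 18.735657)
h = r sin θ − e = 18.735657 − 10 = 8.735657
x = r cos θ + √(L² − h²) = 20.808055 + √(15876.0 − 76.3117) = 20.808055 + 125.696811 = 146.504866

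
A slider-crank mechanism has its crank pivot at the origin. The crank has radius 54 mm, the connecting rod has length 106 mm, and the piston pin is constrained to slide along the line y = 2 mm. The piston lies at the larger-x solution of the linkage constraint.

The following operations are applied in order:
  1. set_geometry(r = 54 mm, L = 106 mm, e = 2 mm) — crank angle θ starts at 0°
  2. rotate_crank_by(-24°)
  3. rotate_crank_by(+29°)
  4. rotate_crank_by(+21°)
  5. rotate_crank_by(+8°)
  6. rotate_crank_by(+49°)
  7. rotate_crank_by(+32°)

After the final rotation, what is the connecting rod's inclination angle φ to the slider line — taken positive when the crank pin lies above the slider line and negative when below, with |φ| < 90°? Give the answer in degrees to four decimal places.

26.2850

set_geometry: r = 54 mm, L = 106 mm, e = 2 mm; θ ← 0°
rotate_crank_by(-24°): θ ← 0° -24° = -24°
rotate_crank_by(+29°): θ ← -24° +29° = 5°
rotate_crank_by(+21°): θ ← 5° +21° = 26°
rotate_crank_by(+8°): θ ← 26° +8° = 34°
rotate_crank_by(+49°): θ ← 34° +49° = 83°
rotate_crank_by(+32°): θ ← 83° +32° = 115°
crank pin P = (r cos θ, r sin θ) = (-22.821386, 48.940620)
h = r sin θ − e = 48.940620 − 2 = 46.940620
sin φ = h / L = 46.940620 / 106 = 0.44283604
φ = arcsin(0.44283604) = 26.284972°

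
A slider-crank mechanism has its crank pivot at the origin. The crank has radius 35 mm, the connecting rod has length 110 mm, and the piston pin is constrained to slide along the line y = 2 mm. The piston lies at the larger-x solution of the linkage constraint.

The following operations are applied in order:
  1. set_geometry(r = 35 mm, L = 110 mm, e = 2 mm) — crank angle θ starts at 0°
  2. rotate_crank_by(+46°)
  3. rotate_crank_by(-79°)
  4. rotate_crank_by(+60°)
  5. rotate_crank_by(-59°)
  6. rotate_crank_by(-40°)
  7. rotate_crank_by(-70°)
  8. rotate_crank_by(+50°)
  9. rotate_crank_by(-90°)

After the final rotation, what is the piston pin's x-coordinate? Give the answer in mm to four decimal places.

75.0186

set_geometry: r = 35 mm, L = 110 mm, e = 2 mm; θ ← 0°
rotate_crank_by(+46°): θ ← 0° +46° = 46°
rotate_crank_by(-79°): θ ← 46° -79° = -33°
rotate_crank_by(+60°): θ ← -33° +60° = 27°
rotate_crank_by(-59°): θ ← 27° -59° = -32°
rotate_crank_by(-40°): θ ← -32° -40° = -72°
rotate_crank_by(-70°): θ ← -72° -70° = -142°
rotate_crank_by(+50°): θ ← -142° +50° = -92°
rotate_crank_by(-90°): θ ← -92° -90° = -182°
crank pin P = (r cos θ, r sin θ) = (-34.978679, 1.221482)
h = r sin θ − e = 1.221482 − 2 = -0.778518
x = r cos θ + √(L² − h²) = -34.978679 + √(12100.0 − 0.6061) = -34.978679 + 109.997245 = 75.018566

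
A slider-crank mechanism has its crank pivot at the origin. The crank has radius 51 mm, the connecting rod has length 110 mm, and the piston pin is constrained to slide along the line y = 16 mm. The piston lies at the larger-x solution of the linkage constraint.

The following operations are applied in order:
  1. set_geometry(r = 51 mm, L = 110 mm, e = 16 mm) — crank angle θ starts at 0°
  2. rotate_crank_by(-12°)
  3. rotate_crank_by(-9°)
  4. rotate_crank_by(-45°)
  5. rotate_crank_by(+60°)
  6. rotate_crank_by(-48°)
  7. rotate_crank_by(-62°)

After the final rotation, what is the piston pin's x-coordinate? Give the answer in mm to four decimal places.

68.6156

set_geometry: r = 51 mm, L = 110 mm, e = 16 mm; θ ← 0°
rotate_crank_by(-12°): θ ← 0° -12° = -12°
rotate_crank_by(-9°): θ ← -12° -9° = -21°
rotate_crank_by(-45°): θ ← -21° -45° = -66°
rotate_crank_by(+60°): θ ← -66° +60° = -6°
rotate_crank_by(-48°): θ ← -6° -48° = -54°
rotate_crank_by(-62°): θ ← -54° -62° = -116°
crank pin P = (r cos θ, r sin θ) = (-22.356928, -45.838496)
h = r sin θ − e = -45.838496 − 16 = -61.838496
x = r cos θ + √(L² − h²) = -22.356928 + √(12100.0 − 3823.9996) = -22.356928 + 90.972525 = 68.615597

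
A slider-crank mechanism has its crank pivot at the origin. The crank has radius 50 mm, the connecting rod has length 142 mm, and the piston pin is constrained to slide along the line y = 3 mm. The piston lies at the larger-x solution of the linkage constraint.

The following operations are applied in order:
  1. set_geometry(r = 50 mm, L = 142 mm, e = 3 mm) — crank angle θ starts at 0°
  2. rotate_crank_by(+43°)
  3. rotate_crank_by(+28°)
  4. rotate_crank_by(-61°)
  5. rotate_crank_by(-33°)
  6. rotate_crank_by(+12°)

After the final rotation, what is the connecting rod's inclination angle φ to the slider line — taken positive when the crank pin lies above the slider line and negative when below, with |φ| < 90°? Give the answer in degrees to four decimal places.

set_geometry: r = 50 mm, L = 142 mm, e = 3 mm; θ ← 0°
rotate_crank_by(+43°): θ ← 0° +43° = 43°
rotate_crank_by(+28°): θ ← 43° +28° = 71°
rotate_crank_by(-61°): θ ← 71° -61° = 10°
rotate_crank_by(-33°): θ ← 10° -33° = -23°
rotate_crank_by(+12°): θ ← -23° +12° = -11°
crank pin P = (r cos θ, r sin θ) = (49.081359, -9.540450)
h = r sin θ − e = -9.540450 − 3 = -12.540450
sin φ = h / L = -12.540450 / 142 = -0.08831303
φ = arcsin(-0.08831303) = -5.066564°

-5.0666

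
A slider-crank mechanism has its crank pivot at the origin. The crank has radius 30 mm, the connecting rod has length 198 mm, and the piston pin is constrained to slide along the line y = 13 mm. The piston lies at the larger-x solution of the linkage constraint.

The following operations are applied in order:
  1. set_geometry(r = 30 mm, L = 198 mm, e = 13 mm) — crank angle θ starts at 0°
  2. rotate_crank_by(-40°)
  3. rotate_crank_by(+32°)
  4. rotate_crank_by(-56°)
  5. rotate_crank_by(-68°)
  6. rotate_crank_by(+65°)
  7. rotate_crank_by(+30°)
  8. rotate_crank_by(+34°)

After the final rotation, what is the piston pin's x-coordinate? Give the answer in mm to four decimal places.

227.4221

set_geometry: r = 30 mm, L = 198 mm, e = 13 mm; θ ← 0°
rotate_crank_by(-40°): θ ← 0° -40° = -40°
rotate_crank_by(+32°): θ ← -40° +32° = -8°
rotate_crank_by(-56°): θ ← -8° -56° = -64°
rotate_crank_by(-68°): θ ← -64° -68° = -132°
rotate_crank_by(+65°): θ ← -132° +65° = -67°
rotate_crank_by(+30°): θ ← -67° +30° = -37°
rotate_crank_by(+34°): θ ← -37° +34° = -3°
crank pin P = (r cos θ, r sin θ) = (29.958886, -1.570079)
h = r sin θ − e = -1.570079 − 13 = -14.570079
x = r cos θ + √(L² − h²) = 29.958886 + √(39204.0 − 212.2872) = 29.958886 + 197.463194 = 227.422080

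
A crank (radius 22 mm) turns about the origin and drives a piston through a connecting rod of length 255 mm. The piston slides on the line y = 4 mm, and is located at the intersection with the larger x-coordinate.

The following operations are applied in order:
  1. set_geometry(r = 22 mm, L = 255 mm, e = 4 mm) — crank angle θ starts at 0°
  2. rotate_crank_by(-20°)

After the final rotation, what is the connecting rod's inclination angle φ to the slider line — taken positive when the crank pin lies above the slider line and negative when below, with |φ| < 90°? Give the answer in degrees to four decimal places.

set_geometry: r = 22 mm, L = 255 mm, e = 4 mm; θ ← 0°
rotate_crank_by(-20°): θ ← 0° -20° = -20°
crank pin P = (r cos θ, r sin θ) = (20.673238, -7.524443)
h = r sin θ − e = -7.524443 − 4 = -11.524443
sin φ = h / L = -11.524443 / 255 = -0.04519389
φ = arcsin(-0.04519389) = -2.590302°

-2.5903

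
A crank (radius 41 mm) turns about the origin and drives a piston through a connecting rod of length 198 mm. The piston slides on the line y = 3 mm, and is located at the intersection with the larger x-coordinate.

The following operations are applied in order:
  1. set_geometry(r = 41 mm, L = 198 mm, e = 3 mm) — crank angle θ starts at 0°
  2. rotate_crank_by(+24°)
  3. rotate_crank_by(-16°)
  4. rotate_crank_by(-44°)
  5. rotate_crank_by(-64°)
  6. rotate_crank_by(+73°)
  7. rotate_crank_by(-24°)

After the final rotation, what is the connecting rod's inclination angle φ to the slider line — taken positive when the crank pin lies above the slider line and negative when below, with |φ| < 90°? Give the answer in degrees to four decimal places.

-10.1413

set_geometry: r = 41 mm, L = 198 mm, e = 3 mm; θ ← 0°
rotate_crank_by(+24°): θ ← 0° +24° = 24°
rotate_crank_by(-16°): θ ← 24° -16° = 8°
rotate_crank_by(-44°): θ ← 8° -44° = -36°
rotate_crank_by(-64°): θ ← -36° -64° = -100°
rotate_crank_by(+73°): θ ← -100° +73° = -27°
rotate_crank_by(-24°): θ ← -27° -24° = -51°
crank pin P = (r cos θ, r sin θ) = (25.802136, -31.862984)
h = r sin θ − e = -31.862984 − 3 = -34.862984
sin φ = h / L = -34.862984 / 198 = -0.17607568
φ = arcsin(-0.17607568) = -10.141262°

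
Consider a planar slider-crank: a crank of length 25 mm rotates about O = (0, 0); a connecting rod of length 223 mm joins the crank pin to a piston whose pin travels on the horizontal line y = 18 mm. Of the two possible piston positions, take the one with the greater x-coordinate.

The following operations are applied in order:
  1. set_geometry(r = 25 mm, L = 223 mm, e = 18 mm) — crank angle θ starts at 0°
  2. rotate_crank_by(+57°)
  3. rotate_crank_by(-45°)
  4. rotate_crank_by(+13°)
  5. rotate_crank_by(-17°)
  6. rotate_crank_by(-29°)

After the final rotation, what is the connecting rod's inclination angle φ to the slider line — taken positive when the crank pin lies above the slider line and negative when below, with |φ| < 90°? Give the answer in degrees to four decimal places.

set_geometry: r = 25 mm, L = 223 mm, e = 18 mm; θ ← 0°
rotate_crank_by(+57°): θ ← 0° +57° = 57°
rotate_crank_by(-45°): θ ← 57° -45° = 12°
rotate_crank_by(+13°): θ ← 12° +13° = 25°
rotate_crank_by(-17°): θ ← 25° -17° = 8°
rotate_crank_by(-29°): θ ← 8° -29° = -21°
crank pin P = (r cos θ, r sin θ) = (23.339511, -8.959199)
h = r sin θ − e = -8.959199 − 18 = -26.959199
sin φ = h / L = -26.959199 / 223 = -0.12089327
φ = arcsin(-0.12089327) = -6.943658°

-6.9437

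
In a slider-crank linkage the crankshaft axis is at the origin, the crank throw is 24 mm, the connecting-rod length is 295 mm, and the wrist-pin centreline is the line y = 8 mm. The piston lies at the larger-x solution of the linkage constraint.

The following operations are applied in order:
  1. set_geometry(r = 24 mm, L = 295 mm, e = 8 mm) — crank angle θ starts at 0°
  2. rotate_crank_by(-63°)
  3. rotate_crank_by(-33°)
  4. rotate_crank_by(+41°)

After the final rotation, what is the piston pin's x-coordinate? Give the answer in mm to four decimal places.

set_geometry: r = 24 mm, L = 295 mm, e = 8 mm; θ ← 0°
rotate_crank_by(-63°): θ ← 0° -63° = -63°
rotate_crank_by(-33°): θ ← -63° -33° = -96°
rotate_crank_by(+41°): θ ← -96° +41° = -55°
crank pin P = (r cos θ, r sin θ) = (13.765834, -19.659649)
h = r sin θ − e = -19.659649 − 8 = -27.659649
x = r cos θ + √(L² − h²) = 13.765834 + √(87025.0 − 765.0562) = 13.765834 + 293.700432 = 307.466267

307.4663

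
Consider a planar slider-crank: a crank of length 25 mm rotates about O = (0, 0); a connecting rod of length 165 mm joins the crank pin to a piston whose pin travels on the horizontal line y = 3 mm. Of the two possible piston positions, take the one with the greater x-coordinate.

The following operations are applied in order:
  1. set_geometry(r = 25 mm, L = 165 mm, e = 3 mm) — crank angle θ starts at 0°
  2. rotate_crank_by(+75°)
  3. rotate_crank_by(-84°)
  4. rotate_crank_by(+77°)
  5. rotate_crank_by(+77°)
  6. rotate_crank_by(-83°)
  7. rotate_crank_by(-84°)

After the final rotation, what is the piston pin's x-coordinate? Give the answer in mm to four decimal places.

187.7156

set_geometry: r = 25 mm, L = 165 mm, e = 3 mm; θ ← 0°
rotate_crank_by(+75°): θ ← 0° +75° = 75°
rotate_crank_by(-84°): θ ← 75° -84° = -9°
rotate_crank_by(+77°): θ ← -9° +77° = 68°
rotate_crank_by(+77°): θ ← 68° +77° = 145°
rotate_crank_by(-83°): θ ← 145° -83° = 62°
rotate_crank_by(-84°): θ ← 62° -84° = -22°
crank pin P = (r cos θ, r sin θ) = (23.179596, -9.365165)
h = r sin θ − e = -9.365165 − 3 = -12.365165
x = r cos θ + √(L² − h²) = 23.179596 + √(27225.0 − 152.8973) = 23.179596 + 164.536022 = 187.715619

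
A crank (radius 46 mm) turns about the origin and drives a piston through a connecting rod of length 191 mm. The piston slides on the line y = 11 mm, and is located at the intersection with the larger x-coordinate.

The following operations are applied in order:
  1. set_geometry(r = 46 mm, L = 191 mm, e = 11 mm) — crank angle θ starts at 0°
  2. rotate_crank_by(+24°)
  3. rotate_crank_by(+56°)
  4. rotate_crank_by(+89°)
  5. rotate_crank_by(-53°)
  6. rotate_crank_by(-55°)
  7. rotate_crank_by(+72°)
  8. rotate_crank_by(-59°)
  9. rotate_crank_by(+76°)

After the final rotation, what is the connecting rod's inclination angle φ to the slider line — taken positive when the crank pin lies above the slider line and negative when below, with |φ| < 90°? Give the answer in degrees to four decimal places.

3.6021

set_geometry: r = 46 mm, L = 191 mm, e = 11 mm; θ ← 0°
rotate_crank_by(+24°): θ ← 0° +24° = 24°
rotate_crank_by(+56°): θ ← 24° +56° = 80°
rotate_crank_by(+89°): θ ← 80° +89° = 169°
rotate_crank_by(-53°): θ ← 169° -53° = 116°
rotate_crank_by(-55°): θ ← 116° -55° = 61°
rotate_crank_by(+72°): θ ← 61° +72° = 133°
rotate_crank_by(-59°): θ ← 133° -59° = 74°
rotate_crank_by(+76°): θ ← 74° +76° = 150°
crank pin P = (r cos θ, r sin θ) = (-39.837169, 23.000000)
h = r sin θ − e = 23.000000 − 11 = 12.000000
sin φ = h / L = 12.000000 / 191 = 0.06282723
φ = arcsin(0.06282723) = 3.602107°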